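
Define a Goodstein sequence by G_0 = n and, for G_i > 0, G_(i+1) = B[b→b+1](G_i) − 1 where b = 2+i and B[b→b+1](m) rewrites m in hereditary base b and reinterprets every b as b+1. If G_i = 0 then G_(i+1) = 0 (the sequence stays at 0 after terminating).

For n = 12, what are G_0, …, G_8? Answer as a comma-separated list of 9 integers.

12, 107, 1065, 15685, 280019, 5764910, 134217867, 3486784574, 100000000211

12 —HB2→ 2^(2 + 1) + 2^2 —bump→ 3^(3 + 1) + 3^3 = 108 —(−1)→ 107
107 —HB3→ 3^(3 + 1) + 2·3^2 + 2·3 + 2 —bump→ 4^(4 + 1) + 2·4^2 + 2·4 + 2 = 1066 —(−1)→ 1065
1065 —HB4→ 4^(4 + 1) + 2·4^2 + 2·4 + 1 —bump→ 5^(5 + 1) + 2·5^2 + 2·5 + 1 = 15686 —(−1)→ 15685
15685 —HB5→ 5^(5 + 1) + 2·5^2 + 2·5 —bump→ 6^(6 + 1) + 2·6^2 + 2·6 = 280020 —(−1)→ 280019
280019 —HB6→ 6^(6 + 1) + 2·6^2 + 6 + 5 —bump→ 7^(7 + 1) + 2·7^2 + 7 + 5 = 5764911 —(−1)→ 5764910
5764910 —HB7→ 7^(7 + 1) + 2·7^2 + 7 + 4 —bump→ 8^(8 + 1) + 2·8^2 + 8 + 4 = 134217868 —(−1)→ 134217867
134217867 —HB8→ 8^(8 + 1) + 2·8^2 + 8 + 3 —bump→ 9^(9 + 1) + 2·9^2 + 9 + 3 = 3486784575 —(−1)→ 3486784574
3486784574 —HB9→ 9^(9 + 1) + 2·9^2 + 9 + 2 —bump→ 10^(10 + 1) + 2·10^2 + 10 + 2 = 100000000212 —(−1)→ 100000000211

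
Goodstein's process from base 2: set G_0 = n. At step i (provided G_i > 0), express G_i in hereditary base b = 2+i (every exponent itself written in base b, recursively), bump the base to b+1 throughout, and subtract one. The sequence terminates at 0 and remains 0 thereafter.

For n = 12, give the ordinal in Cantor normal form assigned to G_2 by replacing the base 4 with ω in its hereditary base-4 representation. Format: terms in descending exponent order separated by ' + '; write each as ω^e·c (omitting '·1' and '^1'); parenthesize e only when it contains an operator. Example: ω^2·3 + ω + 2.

G_0 = 12. HB_2(12) = 2^(2 + 1) + 2^2. Bump = 108. G_1 = 107.
G_1 = 107. HB_3(107) = 3^(3 + 1) + 2·3^2 + 2·3 + 2. Bump = 1066. G_2 = 1065.
G_2 = 1065. HB_4(1065) = 4^(4 + 1) + 2·4^2 + 2·4 + 1. Bump = 15686. G_3 = 15685.

ω^(ω + 1) + ω^2·2 + ω·2 + 1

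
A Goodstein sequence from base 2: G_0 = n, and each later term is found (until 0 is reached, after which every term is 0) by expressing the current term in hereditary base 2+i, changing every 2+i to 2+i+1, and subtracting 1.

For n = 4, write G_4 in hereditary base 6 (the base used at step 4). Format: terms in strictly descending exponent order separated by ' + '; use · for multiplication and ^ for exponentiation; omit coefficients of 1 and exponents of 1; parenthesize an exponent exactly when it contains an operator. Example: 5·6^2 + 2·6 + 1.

[0] 4 ≡ 2^2 (base 2). Lift 3: 27. −1: 26.
[1] 26 ≡ 2·3^2 + 2·3 + 2 (base 3). Lift 4: 42. −1: 41.
[2] 41 ≡ 2·4^2 + 2·4 + 1 (base 4). Lift 5: 61. −1: 60.
[3] 60 ≡ 2·5^2 + 2·5 (base 5). Lift 6: 84. −1: 83.
[4] 83 ≡ 2·6^2 + 6 + 5 (base 6). Lift 7: 110. −1: 109.

2·6^2 + 6 + 5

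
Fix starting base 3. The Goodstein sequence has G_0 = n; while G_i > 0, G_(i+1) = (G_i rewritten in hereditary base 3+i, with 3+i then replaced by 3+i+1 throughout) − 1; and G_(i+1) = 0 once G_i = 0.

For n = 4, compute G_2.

4

G_0=4  [base 3] 3 + 1  →[3↦4]→  4 + 1 = 5  −1 ⇒ G_1=4
G_1=4  [base 4] 4  →[4↦5]→  5 = 5  −1 ⇒ G_2=4
G_2=4  [base 5] 4  →[5↦6]→  4 = 4  −1 ⇒ G_3=3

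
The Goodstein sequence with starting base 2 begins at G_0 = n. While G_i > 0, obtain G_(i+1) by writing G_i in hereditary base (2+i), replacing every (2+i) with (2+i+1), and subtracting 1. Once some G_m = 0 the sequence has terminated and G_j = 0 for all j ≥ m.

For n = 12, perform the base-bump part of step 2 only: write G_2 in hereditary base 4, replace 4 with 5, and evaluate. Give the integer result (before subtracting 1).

G_0=12  [base 2] 2^(2 + 1) + 2^2  →[2↦3]→  3^(3 + 1) + 3^3 = 108  −1 ⇒ G_1=107
G_1=107  [base 3] 3^(3 + 1) + 2·3^2 + 2·3 + 2  →[3↦4]→  4^(4 + 1) + 2·4^2 + 2·4 + 2 = 1066  −1 ⇒ G_2=1065

15686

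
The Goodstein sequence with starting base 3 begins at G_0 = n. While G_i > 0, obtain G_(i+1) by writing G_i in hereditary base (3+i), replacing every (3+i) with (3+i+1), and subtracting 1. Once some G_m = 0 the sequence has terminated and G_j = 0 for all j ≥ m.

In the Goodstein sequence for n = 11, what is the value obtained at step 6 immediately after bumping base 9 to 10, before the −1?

52

G_0=11  [base 3] 3^2 + 2  →[3↦4]→  4^2 + 2 = 18  −1 ⇒ G_1=17
G_1=17  [base 4] 4^2 + 1  →[4↦5]→  5^2 + 1 = 26  −1 ⇒ G_2=25
G_2=25  [base 5] 5^2  →[5↦6]→  6^2 = 36  −1 ⇒ G_3=35
G_3=35  [base 6] 5·6 + 5  →[6↦7]→  5·7 + 5 = 40  −1 ⇒ G_4=39
G_4=39  [base 7] 5·7 + 4  →[7↦8]→  5·8 + 4 = 44  −1 ⇒ G_5=43
G_5=43  [base 8] 5·8 + 3  →[8↦9]→  5·9 + 3 = 48  −1 ⇒ G_6=47
G_6=47  [base 9] 5·9 + 2  →[9↦10]→  5·10 + 2 = 52  −1 ⇒ G_7=51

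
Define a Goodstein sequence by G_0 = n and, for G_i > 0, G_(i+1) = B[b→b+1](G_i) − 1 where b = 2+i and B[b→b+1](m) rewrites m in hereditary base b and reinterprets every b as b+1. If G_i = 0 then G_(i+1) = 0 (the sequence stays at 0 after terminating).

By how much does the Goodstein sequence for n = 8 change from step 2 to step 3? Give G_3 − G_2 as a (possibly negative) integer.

G_0 = 8. HB_2(8) = 2^(2 + 1). Bump = 81. G_1 = 80.
G_1 = 80. HB_3(80) = 2·3^3 + 2·3^2 + 2·3 + 2. Bump = 554. G_2 = 553.
G_2 = 553. HB_4(553) = 2·4^4 + 2·4^2 + 2·4 + 1. Bump = 6311. G_3 = 6310.

5757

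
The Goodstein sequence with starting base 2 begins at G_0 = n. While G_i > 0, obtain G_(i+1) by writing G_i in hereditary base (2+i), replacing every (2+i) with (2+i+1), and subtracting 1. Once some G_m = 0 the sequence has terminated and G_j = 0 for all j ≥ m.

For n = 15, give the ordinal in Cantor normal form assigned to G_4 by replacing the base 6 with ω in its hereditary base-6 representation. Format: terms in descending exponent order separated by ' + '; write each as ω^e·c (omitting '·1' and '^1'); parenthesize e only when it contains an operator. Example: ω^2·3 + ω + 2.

ω^(ω + 1) + ω^ω + 1

[0] 15 ≡ 2^(2 + 1) + 2^2 + 2 + 1 (base 2). Lift 3: 112. −1: 111.
[1] 111 ≡ 3^(3 + 1) + 3^3 + 3 (base 3). Lift 4: 1284. −1: 1283.
[2] 1283 ≡ 4^(4 + 1) + 4^4 + 3 (base 4). Lift 5: 18753. −1: 18752.
[3] 18752 ≡ 5^(5 + 1) + 5^5 + 2 (base 5). Lift 6: 326594. −1: 326593.
[4] 326593 ≡ 6^(6 + 1) + 6^6 + 1 (base 6). Lift 7: 6588345. −1: 6588344.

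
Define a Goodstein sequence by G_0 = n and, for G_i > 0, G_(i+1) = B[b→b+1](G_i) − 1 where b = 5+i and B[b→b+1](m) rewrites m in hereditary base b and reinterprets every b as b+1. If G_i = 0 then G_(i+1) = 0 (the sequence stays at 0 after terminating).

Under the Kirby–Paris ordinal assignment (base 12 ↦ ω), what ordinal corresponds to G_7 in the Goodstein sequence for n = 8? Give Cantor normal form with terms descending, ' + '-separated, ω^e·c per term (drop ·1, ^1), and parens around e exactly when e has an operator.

G_0=8  [base 5] 5 + 3  →[5↦6]→  6 + 3 = 9  −1 ⇒ G_1=8
G_1=8  [base 6] 6 + 2  →[6↦7]→  7 + 2 = 9  −1 ⇒ G_2=8
G_2=8  [base 7] 7 + 1  →[7↦8]→  8 + 1 = 9  −1 ⇒ G_3=8
G_3=8  [base 8] 8  →[8↦9]→  9 = 9  −1 ⇒ G_4=8
G_4=8  [base 9] 8  →[9↦10]→  8 = 8  −1 ⇒ G_5=7
G_5=7  [base 10] 7  →[10↦11]→  7 = 7  −1 ⇒ G_6=6
G_6=6  [base 11] 6  →[11↦12]→  6 = 6  −1 ⇒ G_7=5
G_7=5  [base 12] 5  →[12↦13]→  5 = 5  −1 ⇒ G_8=4

5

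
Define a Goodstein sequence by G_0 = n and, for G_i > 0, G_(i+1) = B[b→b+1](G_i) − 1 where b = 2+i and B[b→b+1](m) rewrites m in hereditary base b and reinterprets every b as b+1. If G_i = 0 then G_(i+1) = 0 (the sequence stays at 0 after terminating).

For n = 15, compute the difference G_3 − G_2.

17469

G_0=15  [base 2] 2^(2 + 1) + 2^2 + 2 + 1  →[2↦3]→  3^(3 + 1) + 3^3 + 3 + 1 = 112  −1 ⇒ G_1=111
G_1=111  [base 3] 3^(3 + 1) + 3^3 + 3  →[3↦4]→  4^(4 + 1) + 4^4 + 4 = 1284  −1 ⇒ G_2=1283
G_2=1283  [base 4] 4^(4 + 1) + 4^4 + 3  →[4↦5]→  5^(5 + 1) + 5^5 + 3 = 18753  −1 ⇒ G_3=18752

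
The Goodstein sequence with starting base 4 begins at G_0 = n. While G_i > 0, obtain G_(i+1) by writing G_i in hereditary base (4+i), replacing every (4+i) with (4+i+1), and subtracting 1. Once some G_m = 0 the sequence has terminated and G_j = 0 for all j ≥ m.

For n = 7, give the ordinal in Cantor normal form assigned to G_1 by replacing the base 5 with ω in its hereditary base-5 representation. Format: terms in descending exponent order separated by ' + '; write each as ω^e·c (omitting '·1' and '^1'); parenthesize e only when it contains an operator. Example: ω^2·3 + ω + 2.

ω + 2

G_0 = 7. HB_4(7) = 4 + 3. Bump = 8. G_1 = 7.
G_1 = 7. HB_5(7) = 5 + 2. Bump = 8. G_2 = 7.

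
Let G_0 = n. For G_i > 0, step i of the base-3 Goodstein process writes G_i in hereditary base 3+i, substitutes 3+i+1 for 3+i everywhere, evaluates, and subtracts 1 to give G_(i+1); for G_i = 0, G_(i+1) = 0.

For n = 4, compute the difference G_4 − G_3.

-1

[0] 4 ≡ 3 + 1 (base 3). Lift 4: 5. −1: 4.
[1] 4 ≡ 4 (base 4). Lift 5: 5. −1: 4.
[2] 4 ≡ 4 (base 5). Lift 6: 4. −1: 3.
[3] 3 ≡ 3 (base 6). Lift 7: 3. −1: 2.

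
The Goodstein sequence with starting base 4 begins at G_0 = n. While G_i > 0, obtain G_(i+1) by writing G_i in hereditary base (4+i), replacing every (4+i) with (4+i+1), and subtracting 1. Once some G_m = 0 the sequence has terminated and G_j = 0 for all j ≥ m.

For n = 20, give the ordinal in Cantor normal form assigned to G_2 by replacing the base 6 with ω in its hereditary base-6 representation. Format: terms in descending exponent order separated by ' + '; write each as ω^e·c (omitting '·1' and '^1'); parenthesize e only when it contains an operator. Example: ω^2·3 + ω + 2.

ω^2 + 3

i=0: 20 = 4^2 + 4 (b=4); 4→5: 5^2 + 5 = 30; 30−1 = 29
i=1: 29 = 5^2 + 4 (b=5); 5→6: 6^2 + 4 = 40; 40−1 = 39
i=2: 39 = 6^2 + 3 (b=6); 6→7: 7^2 + 3 = 52; 52−1 = 51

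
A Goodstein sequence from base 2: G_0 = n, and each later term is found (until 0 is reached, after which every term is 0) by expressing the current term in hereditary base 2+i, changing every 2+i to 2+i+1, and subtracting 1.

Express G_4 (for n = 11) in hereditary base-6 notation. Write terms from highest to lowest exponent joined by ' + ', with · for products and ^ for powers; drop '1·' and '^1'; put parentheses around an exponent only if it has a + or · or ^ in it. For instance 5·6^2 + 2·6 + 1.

i=0: 11 = 2^(2 + 1) + 2 + 1 (b=2); 2→3: 3^(3 + 1) + 3 + 1 = 85; 85−1 = 84
i=1: 84 = 3^(3 + 1) + 3 (b=3); 3→4: 4^(4 + 1) + 4 = 1028; 1028−1 = 1027
i=2: 1027 = 4^(4 + 1) + 3 (b=4); 4→5: 5^(5 + 1) + 3 = 15628; 15628−1 = 15627
i=3: 15627 = 5^(5 + 1) + 2 (b=5); 5→6: 6^(6 + 1) + 2 = 279938; 279938−1 = 279937
i=4: 279937 = 6^(6 + 1) + 1 (b=6); 6→7: 7^(7 + 1) + 1 = 5764802; 5764802−1 = 5764801

6^(6 + 1) + 1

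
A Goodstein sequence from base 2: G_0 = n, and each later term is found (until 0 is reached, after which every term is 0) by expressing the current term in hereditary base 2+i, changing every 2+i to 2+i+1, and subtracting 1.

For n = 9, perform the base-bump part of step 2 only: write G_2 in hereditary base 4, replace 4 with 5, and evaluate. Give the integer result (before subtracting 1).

9843

G_0 = 9. HB_2(9) = 2^(2 + 1) + 1. Bump = 82. G_1 = 81.
G_1 = 81. HB_3(81) = 3^(3 + 1). Bump = 1024. G_2 = 1023.
G_2 = 1023. HB_4(1023) = 3·4^4 + 3·4^3 + 3·4^2 + 3·4 + 3. Bump = 9843. G_3 = 9842.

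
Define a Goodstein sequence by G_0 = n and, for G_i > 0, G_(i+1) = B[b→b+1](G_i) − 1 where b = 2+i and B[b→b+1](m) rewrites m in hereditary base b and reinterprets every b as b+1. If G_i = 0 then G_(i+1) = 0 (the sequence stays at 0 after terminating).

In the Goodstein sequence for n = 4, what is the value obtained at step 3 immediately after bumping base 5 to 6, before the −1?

step 0: 4 = 2^2; sub 3 for 2: 3^3; = 27; G_1 = 27−1 = 26
step 1: 26 = 2·3^2 + 2·3 + 2; sub 4 for 3: 2·4^2 + 2·4 + 2; = 42; G_2 = 42−1 = 41
step 2: 41 = 2·4^2 + 2·4 + 1; sub 5 for 4: 2·5^2 + 2·5 + 1; = 61; G_3 = 61−1 = 60
step 3: 60 = 2·5^2 + 2·5; sub 6 for 5: 2·6^2 + 2·6; = 84; G_4 = 84−1 = 83

84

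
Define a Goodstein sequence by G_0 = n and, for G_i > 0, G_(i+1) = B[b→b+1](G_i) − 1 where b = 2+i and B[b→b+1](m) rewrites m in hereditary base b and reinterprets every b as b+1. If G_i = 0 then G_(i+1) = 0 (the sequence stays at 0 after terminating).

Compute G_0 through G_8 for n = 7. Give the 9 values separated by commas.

7 —HB2→ 2^2 + 2 + 1 —bump→ 3^3 + 3 + 1 = 31 —(−1)→ 30
30 —HB3→ 3^3 + 3 —bump→ 4^4 + 4 = 260 —(−1)→ 259
259 —HB4→ 4^4 + 3 —bump→ 5^5 + 3 = 3128 —(−1)→ 3127
3127 —HB5→ 5^5 + 2 —bump→ 6^6 + 2 = 46658 —(−1)→ 46657
46657 —HB6→ 6^6 + 1 —bump→ 7^7 + 1 = 823544 —(−1)→ 823543
823543 —HB7→ 7^7 —bump→ 8^8 = 16777216 —(−1)→ 16777215
16777215 —HB8→ 7·8^7 + 7·8^6 + 7·8^5 + 7·8^4 + 7·8^3 + 7·8^2 + 7·8 + 7 —bump→ 7·9^7 + 7·9^6 + 7·9^5 + 7·9^4 + 7·9^3 + 7·9^2 + 7·9 + 7 = 37665880 —(−1)→ 37665879
37665879 —HB9→ 7·9^7 + 7·9^6 + 7·9^5 + 7·9^4 + 7·9^3 + 7·9^2 + 7·9 + 6 —bump→ 7·10^7 + 7·10^6 + 7·10^5 + 7·10^4 + 7·10^3 + 7·10^2 + 7·10 + 6 = 77777776 —(−1)→ 77777775

7, 30, 259, 3127, 46657, 823543, 16777215, 37665879, 77777775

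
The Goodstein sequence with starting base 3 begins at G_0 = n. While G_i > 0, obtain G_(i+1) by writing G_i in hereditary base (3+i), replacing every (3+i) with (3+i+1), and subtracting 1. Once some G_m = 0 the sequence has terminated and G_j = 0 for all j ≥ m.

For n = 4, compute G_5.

G_0 = 4. HB_3(4) = 3 + 1. Bump = 5. G_1 = 4.
G_1 = 4. HB_4(4) = 4. Bump = 5. G_2 = 4.
G_2 = 4. HB_5(4) = 4. Bump = 4. G_3 = 3.
G_3 = 3. HB_6(3) = 3. Bump = 3. G_4 = 2.
G_4 = 2. HB_7(2) = 2. Bump = 2. G_5 = 1.
G_5 = 1. HB_8(1) = 1. Bump = 1. G_6 = 0.

1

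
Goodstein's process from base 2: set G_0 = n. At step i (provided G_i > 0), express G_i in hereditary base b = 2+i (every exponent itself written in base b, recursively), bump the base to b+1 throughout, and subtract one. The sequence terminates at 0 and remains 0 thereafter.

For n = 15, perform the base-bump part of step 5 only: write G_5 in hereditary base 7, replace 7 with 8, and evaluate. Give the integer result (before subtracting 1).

[0] 15 ≡ 2^(2 + 1) + 2^2 + 2 + 1 (base 2). Lift 3: 112. −1: 111.
[1] 111 ≡ 3^(3 + 1) + 3^3 + 3 (base 3). Lift 4: 1284. −1: 1283.
[2] 1283 ≡ 4^(4 + 1) + 4^4 + 3 (base 4). Lift 5: 18753. −1: 18752.
[3] 18752 ≡ 5^(5 + 1) + 5^5 + 2 (base 5). Lift 6: 326594. −1: 326593.
[4] 326593 ≡ 6^(6 + 1) + 6^6 + 1 (base 6). Lift 7: 6588345. −1: 6588344.
[5] 6588344 ≡ 7^(7 + 1) + 7^7 (base 7). Lift 8: 150994944. −1: 150994943.

150994944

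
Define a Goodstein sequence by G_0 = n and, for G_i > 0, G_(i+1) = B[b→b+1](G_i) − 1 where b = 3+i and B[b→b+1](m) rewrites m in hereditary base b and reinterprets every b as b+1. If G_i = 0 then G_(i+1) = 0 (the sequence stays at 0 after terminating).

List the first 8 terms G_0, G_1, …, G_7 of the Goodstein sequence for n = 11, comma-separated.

G_0=11  [base 3] 3^2 + 2  →[3↦4]→  4^2 + 2 = 18  −1 ⇒ G_1=17
G_1=17  [base 4] 4^2 + 1  →[4↦5]→  5^2 + 1 = 26  −1 ⇒ G_2=25
G_2=25  [base 5] 5^2  →[5↦6]→  6^2 = 36  −1 ⇒ G_3=35
G_3=35  [base 6] 5·6 + 5  →[6↦7]→  5·7 + 5 = 40  −1 ⇒ G_4=39
G_4=39  [base 7] 5·7 + 4  →[7↦8]→  5·8 + 4 = 44  −1 ⇒ G_5=43
G_5=43  [base 8] 5·8 + 3  →[8↦9]→  5·9 + 3 = 48  −1 ⇒ G_6=47
G_6=47  [base 9] 5·9 + 2  →[9↦10]→  5·10 + 2 = 52  −1 ⇒ G_7=51

11, 17, 25, 35, 39, 43, 47, 51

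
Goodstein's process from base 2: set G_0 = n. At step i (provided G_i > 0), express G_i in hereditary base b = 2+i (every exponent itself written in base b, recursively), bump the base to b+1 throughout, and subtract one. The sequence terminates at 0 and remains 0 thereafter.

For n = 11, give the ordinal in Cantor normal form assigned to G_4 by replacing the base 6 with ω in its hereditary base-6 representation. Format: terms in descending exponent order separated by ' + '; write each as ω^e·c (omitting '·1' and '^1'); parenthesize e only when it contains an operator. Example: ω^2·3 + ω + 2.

ω^(ω + 1) + 1

(0) 11|_2 = 2^(2 + 1) + 2 + 1 ↦ 3^(3 + 1) + 3 + 1|_3 = 85 ⇒ 84
(1) 84|_3 = 3^(3 + 1) + 3 ↦ 4^(4 + 1) + 4|_4 = 1028 ⇒ 1027
(2) 1027|_4 = 4^(4 + 1) + 3 ↦ 5^(5 + 1) + 3|_5 = 15628 ⇒ 15627
(3) 15627|_5 = 5^(5 + 1) + 2 ↦ 6^(6 + 1) + 2|_6 = 279938 ⇒ 279937
(4) 279937|_6 = 6^(6 + 1) + 1 ↦ 7^(7 + 1) + 1|_7 = 5764802 ⇒ 5764801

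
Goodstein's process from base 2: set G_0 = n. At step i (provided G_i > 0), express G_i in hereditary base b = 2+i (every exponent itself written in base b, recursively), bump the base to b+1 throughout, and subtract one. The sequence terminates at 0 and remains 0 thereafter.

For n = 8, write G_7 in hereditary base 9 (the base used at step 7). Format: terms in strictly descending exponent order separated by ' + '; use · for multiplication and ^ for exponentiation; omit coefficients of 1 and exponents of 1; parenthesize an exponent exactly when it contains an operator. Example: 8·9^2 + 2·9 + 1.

2·9^9 + 2·9^2 + 9 + 2

G_0 = 8. HB_2(8) = 2^(2 + 1). Bump = 81. G_1 = 80.
G_1 = 80. HB_3(80) = 2·3^3 + 2·3^2 + 2·3 + 2. Bump = 554. G_2 = 553.
G_2 = 553. HB_4(553) = 2·4^4 + 2·4^2 + 2·4 + 1. Bump = 6311. G_3 = 6310.
G_3 = 6310. HB_5(6310) = 2·5^5 + 2·5^2 + 2·5. Bump = 93396. G_4 = 93395.
G_4 = 93395. HB_6(93395) = 2·6^6 + 2·6^2 + 6 + 5. Bump = 1647196. G_5 = 1647195.
G_5 = 1647195. HB_7(1647195) = 2·7^7 + 2·7^2 + 7 + 4. Bump = 33554572. G_6 = 33554571.
G_6 = 33554571. HB_8(33554571) = 2·8^8 + 2·8^2 + 8 + 3. Bump = 774841152. G_7 = 774841151.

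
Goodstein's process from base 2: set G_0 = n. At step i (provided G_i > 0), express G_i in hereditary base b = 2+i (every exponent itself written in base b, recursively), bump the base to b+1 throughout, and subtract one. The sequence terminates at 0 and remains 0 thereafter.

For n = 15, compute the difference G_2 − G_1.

G_0=15  [base 2] 2^(2 + 1) + 2^2 + 2 + 1  →[2↦3]→  3^(3 + 1) + 3^3 + 3 + 1 = 112  −1 ⇒ G_1=111
G_1=111  [base 3] 3^(3 + 1) + 3^3 + 3  →[3↦4]→  4^(4 + 1) + 4^4 + 4 = 1284  −1 ⇒ G_2=1283

1172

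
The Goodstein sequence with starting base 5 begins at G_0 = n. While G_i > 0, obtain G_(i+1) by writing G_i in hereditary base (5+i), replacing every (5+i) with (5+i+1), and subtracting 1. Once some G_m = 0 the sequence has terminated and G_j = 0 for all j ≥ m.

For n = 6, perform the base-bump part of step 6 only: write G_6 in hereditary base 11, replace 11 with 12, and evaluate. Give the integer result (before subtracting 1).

2

(0) 6|_5 = 5 + 1 ↦ 6 + 1|_6 = 7 ⇒ 6
(1) 6|_6 = 6 ↦ 7|_7 = 7 ⇒ 6
(2) 6|_7 = 6 ↦ 6|_8 = 6 ⇒ 5
(3) 5|_8 = 5 ↦ 5|_9 = 5 ⇒ 4
(4) 4|_9 = 4 ↦ 4|_10 = 4 ⇒ 3
(5) 3|_10 = 3 ↦ 3|_11 = 3 ⇒ 2
(6) 2|_11 = 2 ↦ 2|_12 = 2 ⇒ 1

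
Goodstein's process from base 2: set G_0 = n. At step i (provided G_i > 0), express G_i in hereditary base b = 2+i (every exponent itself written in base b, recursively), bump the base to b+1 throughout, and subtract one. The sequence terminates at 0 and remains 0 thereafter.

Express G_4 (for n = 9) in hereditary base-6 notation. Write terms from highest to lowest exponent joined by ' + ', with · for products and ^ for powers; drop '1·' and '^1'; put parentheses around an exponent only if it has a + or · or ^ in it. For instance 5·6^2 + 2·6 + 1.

9 —HB2→ 2^(2 + 1) + 1 —bump→ 3^(3 + 1) + 1 = 82 —(−1)→ 81
81 —HB3→ 3^(3 + 1) —bump→ 4^(4 + 1) = 1024 —(−1)→ 1023
1023 —HB4→ 3·4^4 + 3·4^3 + 3·4^2 + 3·4 + 3 —bump→ 3·5^5 + 3·5^3 + 3·5^2 + 3·5 + 3 = 9843 —(−1)→ 9842
9842 —HB5→ 3·5^5 + 3·5^3 + 3·5^2 + 3·5 + 2 —bump→ 3·6^6 + 3·6^3 + 3·6^2 + 3·6 + 2 = 140744 —(−1)→ 140743

3·6^6 + 3·6^3 + 3·6^2 + 3·6 + 1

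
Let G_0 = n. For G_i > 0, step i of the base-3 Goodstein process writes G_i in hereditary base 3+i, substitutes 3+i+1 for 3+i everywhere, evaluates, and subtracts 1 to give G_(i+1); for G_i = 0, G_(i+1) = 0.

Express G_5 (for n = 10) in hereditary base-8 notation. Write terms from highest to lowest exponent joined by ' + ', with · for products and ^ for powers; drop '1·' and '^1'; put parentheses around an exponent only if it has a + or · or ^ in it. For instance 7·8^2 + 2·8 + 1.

4·8 + 1

10 —HB3→ 3^2 + 1 —bump→ 4^2 + 1 = 17 —(−1)→ 16
16 —HB4→ 4^2 —bump→ 5^2 = 25 —(−1)→ 24
24 —HB5→ 4·5 + 4 —bump→ 4·6 + 4 = 28 —(−1)→ 27
27 —HB6→ 4·6 + 3 —bump→ 4·7 + 3 = 31 —(−1)→ 30
30 —HB7→ 4·7 + 2 —bump→ 4·8 + 2 = 34 —(−1)→ 33
33 —HB8→ 4·8 + 1 —bump→ 4·9 + 1 = 37 —(−1)→ 36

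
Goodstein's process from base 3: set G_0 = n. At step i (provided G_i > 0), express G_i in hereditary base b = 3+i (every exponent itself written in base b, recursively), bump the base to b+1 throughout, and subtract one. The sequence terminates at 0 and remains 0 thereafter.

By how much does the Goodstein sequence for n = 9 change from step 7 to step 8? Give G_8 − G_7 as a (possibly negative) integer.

G_0 = 9. HB_3(9) = 3^2. Bump = 16. G_1 = 15.
G_1 = 15. HB_4(15) = 3·4 + 3. Bump = 18. G_2 = 17.
G_2 = 17. HB_5(17) = 3·5 + 2. Bump = 20. G_3 = 19.
G_3 = 19. HB_6(19) = 3·6 + 1. Bump = 22. G_4 = 21.
G_4 = 21. HB_7(21) = 3·7. Bump = 24. G_5 = 23.
G_5 = 23. HB_8(23) = 2·8 + 7. Bump = 25. G_6 = 24.
G_6 = 24. HB_9(24) = 2·9 + 6. Bump = 26. G_7 = 25.
G_7 = 25. HB_10(25) = 2·10 + 5. Bump = 27. G_8 = 26.

1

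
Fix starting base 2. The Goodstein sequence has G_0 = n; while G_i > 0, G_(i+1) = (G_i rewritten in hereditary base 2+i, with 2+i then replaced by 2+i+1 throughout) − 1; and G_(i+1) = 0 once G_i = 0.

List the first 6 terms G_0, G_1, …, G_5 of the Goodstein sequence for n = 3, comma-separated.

G_0 = 3. HB_2(3) = 2 + 1. Bump = 4. G_1 = 3.
G_1 = 3. HB_3(3) = 3. Bump = 4. G_2 = 3.
G_2 = 3. HB_4(3) = 3. Bump = 3. G_3 = 2.
G_3 = 2. HB_5(2) = 2. Bump = 2. G_4 = 1.
G_4 = 1. HB_6(1) = 1. Bump = 1. G_5 = 0.

3, 3, 3, 2, 1, 0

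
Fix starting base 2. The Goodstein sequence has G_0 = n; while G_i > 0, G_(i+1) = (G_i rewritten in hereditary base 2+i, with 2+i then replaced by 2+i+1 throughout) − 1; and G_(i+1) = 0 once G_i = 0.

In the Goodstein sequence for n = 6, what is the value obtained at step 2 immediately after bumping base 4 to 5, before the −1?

[0] 6 ≡ 2^2 + 2 (base 2). Lift 3: 30. −1: 29.
[1] 29 ≡ 3^3 + 2 (base 3). Lift 4: 258. −1: 257.
[2] 257 ≡ 4^4 + 1 (base 4). Lift 5: 3126. −1: 3125.

3126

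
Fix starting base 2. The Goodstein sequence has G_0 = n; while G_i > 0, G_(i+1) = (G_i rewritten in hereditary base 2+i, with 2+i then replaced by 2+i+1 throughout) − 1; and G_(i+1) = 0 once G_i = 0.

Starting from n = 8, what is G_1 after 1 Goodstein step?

[0] 8 ≡ 2^(2 + 1) (base 2). Lift 3: 81. −1: 80.
[1] 80 ≡ 2·3^3 + 2·3^2 + 2·3 + 2 (base 3). Lift 4: 554. −1: 553.

80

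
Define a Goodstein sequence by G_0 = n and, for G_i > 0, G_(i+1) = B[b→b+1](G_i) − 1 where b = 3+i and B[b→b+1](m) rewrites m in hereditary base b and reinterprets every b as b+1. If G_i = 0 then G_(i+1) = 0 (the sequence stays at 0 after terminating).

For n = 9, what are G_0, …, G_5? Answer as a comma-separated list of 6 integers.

G_0 = 9. HB_3(9) = 3^2. Bump = 16. G_1 = 15.
G_1 = 15. HB_4(15) = 3·4 + 3. Bump = 18. G_2 = 17.
G_2 = 17. HB_5(17) = 3·5 + 2. Bump = 20. G_3 = 19.
G_3 = 19. HB_6(19) = 3·6 + 1. Bump = 22. G_4 = 21.
G_4 = 21. HB_7(21) = 3·7. Bump = 24. G_5 = 23.

9, 15, 17, 19, 21, 23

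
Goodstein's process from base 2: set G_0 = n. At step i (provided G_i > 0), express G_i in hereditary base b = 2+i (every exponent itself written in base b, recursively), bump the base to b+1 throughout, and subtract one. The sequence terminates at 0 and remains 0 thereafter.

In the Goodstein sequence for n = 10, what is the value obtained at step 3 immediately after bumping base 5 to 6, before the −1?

279936

[0] 10 ≡ 2^(2 + 1) + 2 (base 2). Lift 3: 84. −1: 83.
[1] 83 ≡ 3^(3 + 1) + 2 (base 3). Lift 4: 1026. −1: 1025.
[2] 1025 ≡ 4^(4 + 1) + 1 (base 4). Lift 5: 15626. −1: 15625.
[3] 15625 ≡ 5^(5 + 1) (base 5). Lift 6: 279936. −1: 279935.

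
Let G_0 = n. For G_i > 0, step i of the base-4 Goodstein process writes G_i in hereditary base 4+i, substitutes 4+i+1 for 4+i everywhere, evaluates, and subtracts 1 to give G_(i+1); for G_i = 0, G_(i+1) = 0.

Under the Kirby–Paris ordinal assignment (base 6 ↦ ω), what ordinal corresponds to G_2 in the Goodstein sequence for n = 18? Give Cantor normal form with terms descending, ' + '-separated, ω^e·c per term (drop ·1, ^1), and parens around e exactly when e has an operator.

ω^2

step 0: 18 = 4^2 + 2; sub 5 for 4: 5^2 + 2; = 27; G_1 = 27−1 = 26
step 1: 26 = 5^2 + 1; sub 6 for 5: 6^2 + 1; = 37; G_2 = 37−1 = 36
step 2: 36 = 6^2; sub 7 for 6: 7^2; = 49; G_3 = 49−1 = 48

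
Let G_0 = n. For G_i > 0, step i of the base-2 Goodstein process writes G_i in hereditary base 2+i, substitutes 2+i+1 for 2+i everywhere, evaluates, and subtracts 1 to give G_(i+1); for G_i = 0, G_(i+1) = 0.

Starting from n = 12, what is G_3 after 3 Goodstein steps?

base 2: 12 = 2^(2 + 1) + 2^2; at 3: 3^(3 + 1) + 3^3 = 108; next = 107
base 3: 107 = 3^(3 + 1) + 2·3^2 + 2·3 + 2; at 4: 4^(4 + 1) + 2·4^2 + 2·4 + 2 = 1066; next = 1065
base 4: 1065 = 4^(4 + 1) + 2·4^2 + 2·4 + 1; at 5: 5^(5 + 1) + 2·5^2 + 2·5 + 1 = 15686; next = 15685
base 5: 15685 = 5^(5 + 1) + 2·5^2 + 2·5; at 6: 6^(6 + 1) + 2·6^2 + 2·6 = 280020; next = 280019

15685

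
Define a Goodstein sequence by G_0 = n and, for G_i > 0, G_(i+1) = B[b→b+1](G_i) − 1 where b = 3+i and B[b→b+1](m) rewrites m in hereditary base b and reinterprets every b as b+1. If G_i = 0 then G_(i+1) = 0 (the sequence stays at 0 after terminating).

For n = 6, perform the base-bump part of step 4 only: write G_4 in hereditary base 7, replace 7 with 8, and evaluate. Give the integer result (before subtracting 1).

8

G_0=6  [base 3] 2·3  →[3↦4]→  2·4 = 8  −1 ⇒ G_1=7
G_1=7  [base 4] 4 + 3  →[4↦5]→  5 + 3 = 8  −1 ⇒ G_2=7
G_2=7  [base 5] 5 + 2  →[5↦6]→  6 + 2 = 8  −1 ⇒ G_3=7
G_3=7  [base 6] 6 + 1  →[6↦7]→  7 + 1 = 8  −1 ⇒ G_4=7
G_4=7  [base 7] 7  →[7↦8]→  8 = 8  −1 ⇒ G_5=7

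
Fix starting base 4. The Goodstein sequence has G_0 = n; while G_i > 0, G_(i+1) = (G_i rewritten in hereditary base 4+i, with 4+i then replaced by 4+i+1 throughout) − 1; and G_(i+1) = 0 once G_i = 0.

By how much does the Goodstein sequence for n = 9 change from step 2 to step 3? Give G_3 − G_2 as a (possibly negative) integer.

i=0: 9 = 2·4 + 1 (b=4); 4→5: 2·5 + 1 = 11; 11−1 = 10
i=1: 10 = 2·5 (b=5); 5→6: 2·6 = 12; 12−1 = 11
i=2: 11 = 6 + 5 (b=6); 6→7: 7 + 5 = 12; 12−1 = 11

0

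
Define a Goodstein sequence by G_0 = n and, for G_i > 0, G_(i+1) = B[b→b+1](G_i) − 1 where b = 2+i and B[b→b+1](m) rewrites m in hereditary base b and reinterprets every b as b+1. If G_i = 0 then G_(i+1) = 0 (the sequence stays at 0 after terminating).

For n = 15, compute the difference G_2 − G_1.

1172

i=0: 15 = 2^(2 + 1) + 2^2 + 2 + 1 (b=2); 2→3: 3^(3 + 1) + 3^3 + 3 + 1 = 112; 112−1 = 111
i=1: 111 = 3^(3 + 1) + 3^3 + 3 (b=3); 3→4: 4^(4 + 1) + 4^4 + 4 = 1284; 1284−1 = 1283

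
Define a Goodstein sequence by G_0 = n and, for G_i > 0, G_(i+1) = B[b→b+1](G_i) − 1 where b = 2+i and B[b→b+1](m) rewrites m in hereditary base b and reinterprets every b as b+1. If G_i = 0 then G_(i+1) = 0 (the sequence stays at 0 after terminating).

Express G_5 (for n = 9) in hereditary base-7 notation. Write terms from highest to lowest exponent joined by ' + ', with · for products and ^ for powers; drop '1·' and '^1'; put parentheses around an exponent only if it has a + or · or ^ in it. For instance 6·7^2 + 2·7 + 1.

(0) 9|_2 = 2^(2 + 1) + 1 ↦ 3^(3 + 1) + 1|_3 = 82 ⇒ 81
(1) 81|_3 = 3^(3 + 1) ↦ 4^(4 + 1)|_4 = 1024 ⇒ 1023
(2) 1023|_4 = 3·4^4 + 3·4^3 + 3·4^2 + 3·4 + 3 ↦ 3·5^5 + 3·5^3 + 3·5^2 + 3·5 + 3|_5 = 9843 ⇒ 9842
(3) 9842|_5 = 3·5^5 + 3·5^3 + 3·5^2 + 3·5 + 2 ↦ 3·6^6 + 3·6^3 + 3·6^2 + 3·6 + 2|_6 = 140744 ⇒ 140743
(4) 140743|_6 = 3·6^6 + 3·6^3 + 3·6^2 + 3·6 + 1 ↦ 3·7^7 + 3·7^3 + 3·7^2 + 3·7 + 1|_7 = 2471827 ⇒ 2471826
(5) 2471826|_7 = 3·7^7 + 3·7^3 + 3·7^2 + 3·7 ↦ 3·8^8 + 3·8^3 + 3·8^2 + 3·8|_8 = 50333400 ⇒ 50333399

3·7^7 + 3·7^3 + 3·7^2 + 3·7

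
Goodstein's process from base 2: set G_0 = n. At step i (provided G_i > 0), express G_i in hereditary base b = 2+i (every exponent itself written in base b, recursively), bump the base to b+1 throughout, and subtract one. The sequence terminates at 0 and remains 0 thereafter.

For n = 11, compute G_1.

84

step 0: 11 = 2^(2 + 1) + 2 + 1; sub 3 for 2: 3^(3 + 1) + 3 + 1; = 85; G_1 = 85−1 = 84
step 1: 84 = 3^(3 + 1) + 3; sub 4 for 3: 4^(4 + 1) + 4; = 1028; G_2 = 1028−1 = 1027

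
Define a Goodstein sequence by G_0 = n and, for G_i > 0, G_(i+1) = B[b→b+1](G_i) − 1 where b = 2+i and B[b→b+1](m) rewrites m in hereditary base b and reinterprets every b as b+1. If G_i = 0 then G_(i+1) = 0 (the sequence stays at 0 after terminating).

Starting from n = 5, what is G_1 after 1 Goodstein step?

27

step 0: 5 = 2^2 + 1; sub 3 for 2: 3^3 + 1; = 28; G_1 = 28−1 = 27
step 1: 27 = 3^3; sub 4 for 3: 4^4; = 256; G_2 = 256−1 = 255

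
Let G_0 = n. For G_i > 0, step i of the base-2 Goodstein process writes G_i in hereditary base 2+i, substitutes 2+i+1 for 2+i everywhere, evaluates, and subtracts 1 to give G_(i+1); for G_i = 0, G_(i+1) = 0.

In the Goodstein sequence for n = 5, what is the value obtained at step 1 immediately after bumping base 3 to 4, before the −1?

base 2: 5 = 2^2 + 1; at 3: 3^3 + 1 = 28; next = 27
base 3: 27 = 3^3; at 4: 4^4 = 256; next = 255

256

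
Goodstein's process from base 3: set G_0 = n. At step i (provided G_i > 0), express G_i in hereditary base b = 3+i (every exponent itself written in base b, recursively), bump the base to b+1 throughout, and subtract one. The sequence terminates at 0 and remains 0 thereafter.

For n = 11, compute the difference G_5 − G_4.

4

(0) 11|_3 = 3^2 + 2 ↦ 4^2 + 2|_4 = 18 ⇒ 17
(1) 17|_4 = 4^2 + 1 ↦ 5^2 + 1|_5 = 26 ⇒ 25
(2) 25|_5 = 5^2 ↦ 6^2|_6 = 36 ⇒ 35
(3) 35|_6 = 5·6 + 5 ↦ 5·7 + 5|_7 = 40 ⇒ 39
(4) 39|_7 = 5·7 + 4 ↦ 5·8 + 4|_8 = 44 ⇒ 43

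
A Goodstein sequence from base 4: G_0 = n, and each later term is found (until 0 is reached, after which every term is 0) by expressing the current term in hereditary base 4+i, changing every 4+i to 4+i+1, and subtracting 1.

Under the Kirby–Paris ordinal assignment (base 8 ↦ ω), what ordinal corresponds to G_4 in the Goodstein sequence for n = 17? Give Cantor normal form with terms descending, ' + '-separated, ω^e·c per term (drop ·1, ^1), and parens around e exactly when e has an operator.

ω·5 + 3

base 4: 17 = 4^2 + 1; at 5: 5^2 + 1 = 26; next = 25
base 5: 25 = 5^2; at 6: 6^2 = 36; next = 35
base 6: 35 = 5·6 + 5; at 7: 5·7 + 5 = 40; next = 39
base 7: 39 = 5·7 + 4; at 8: 5·8 + 4 = 44; next = 43
base 8: 43 = 5·8 + 3; at 9: 5·9 + 3 = 48; next = 47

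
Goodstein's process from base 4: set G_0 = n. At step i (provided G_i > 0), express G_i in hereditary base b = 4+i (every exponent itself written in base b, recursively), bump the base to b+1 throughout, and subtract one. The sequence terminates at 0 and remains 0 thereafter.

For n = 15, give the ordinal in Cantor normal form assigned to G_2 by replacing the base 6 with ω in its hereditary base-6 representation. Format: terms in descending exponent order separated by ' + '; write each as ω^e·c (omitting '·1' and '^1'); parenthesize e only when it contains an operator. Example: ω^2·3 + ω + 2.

G_0=15  [base 4] 3·4 + 3  →[4↦5]→  3·5 + 3 = 18  −1 ⇒ G_1=17
G_1=17  [base 5] 3·5 + 2  →[5↦6]→  3·6 + 2 = 20  −1 ⇒ G_2=19
G_2=19  [base 6] 3·6 + 1  →[6↦7]→  3·7 + 1 = 22  −1 ⇒ G_3=21

ω·3 + 1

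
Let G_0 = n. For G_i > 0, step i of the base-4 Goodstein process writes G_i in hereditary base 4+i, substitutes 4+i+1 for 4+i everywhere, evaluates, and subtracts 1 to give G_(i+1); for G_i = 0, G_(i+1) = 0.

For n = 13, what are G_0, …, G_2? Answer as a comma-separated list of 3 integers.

13, 15, 17

base 4: 13 = 3·4 + 1; at 5: 3·5 + 1 = 16; next = 15
base 5: 15 = 3·5; at 6: 3·6 = 18; next = 17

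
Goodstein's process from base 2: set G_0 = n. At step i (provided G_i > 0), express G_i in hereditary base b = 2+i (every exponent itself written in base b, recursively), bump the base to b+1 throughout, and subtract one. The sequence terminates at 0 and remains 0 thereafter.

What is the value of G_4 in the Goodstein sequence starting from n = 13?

280711

G_0 = 13. HB_2(13) = 2^(2 + 1) + 2^2 + 1. Bump = 109. G_1 = 108.
G_1 = 108. HB_3(108) = 3^(3 + 1) + 3^3. Bump = 1280. G_2 = 1279.
G_2 = 1279. HB_4(1279) = 4^(4 + 1) + 3·4^3 + 3·4^2 + 3·4 + 3. Bump = 16093. G_3 = 16092.
G_3 = 16092. HB_5(16092) = 5^(5 + 1) + 3·5^3 + 3·5^2 + 3·5 + 2. Bump = 280712. G_4 = 280711.
G_4 = 280711. HB_6(280711) = 6^(6 + 1) + 3·6^3 + 3·6^2 + 3·6 + 1. Bump = 5765999. G_5 = 5765998.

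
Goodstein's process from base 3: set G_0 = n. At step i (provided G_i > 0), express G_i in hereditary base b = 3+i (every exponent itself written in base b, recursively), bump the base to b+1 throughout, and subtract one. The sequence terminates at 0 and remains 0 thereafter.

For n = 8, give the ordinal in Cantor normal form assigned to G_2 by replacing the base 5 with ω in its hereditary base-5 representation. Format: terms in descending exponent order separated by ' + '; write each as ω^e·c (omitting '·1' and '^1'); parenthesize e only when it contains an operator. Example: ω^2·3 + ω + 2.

G_0 = 8. HB_3(8) = 2·3 + 2. Bump = 10. G_1 = 9.
G_1 = 9. HB_4(9) = 2·4 + 1. Bump = 11. G_2 = 10.
G_2 = 10. HB_5(10) = 2·5. Bump = 12. G_3 = 11.

ω·2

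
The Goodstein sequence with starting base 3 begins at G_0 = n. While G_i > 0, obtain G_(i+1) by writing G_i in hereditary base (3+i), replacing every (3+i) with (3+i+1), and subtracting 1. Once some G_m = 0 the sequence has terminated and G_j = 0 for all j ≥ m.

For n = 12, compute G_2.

(0) 12|_3 = 3^2 + 3 ↦ 4^2 + 4|_4 = 20 ⇒ 19
(1) 19|_4 = 4^2 + 3 ↦ 5^2 + 3|_5 = 28 ⇒ 27
(2) 27|_5 = 5^2 + 2 ↦ 6^2 + 2|_6 = 38 ⇒ 37

27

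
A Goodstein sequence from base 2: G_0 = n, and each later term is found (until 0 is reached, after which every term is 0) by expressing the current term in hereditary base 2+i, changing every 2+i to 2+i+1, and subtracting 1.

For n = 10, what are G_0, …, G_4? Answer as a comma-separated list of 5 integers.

(0) 10|_2 = 2^(2 + 1) + 2 ↦ 3^(3 + 1) + 3|_3 = 84 ⇒ 83
(1) 83|_3 = 3^(3 + 1) + 2 ↦ 4^(4 + 1) + 2|_4 = 1026 ⇒ 1025
(2) 1025|_4 = 4^(4 + 1) + 1 ↦ 5^(5 + 1) + 1|_5 = 15626 ⇒ 15625
(3) 15625|_5 = 5^(5 + 1) ↦ 6^(6 + 1)|_6 = 279936 ⇒ 279935

10, 83, 1025, 15625, 279935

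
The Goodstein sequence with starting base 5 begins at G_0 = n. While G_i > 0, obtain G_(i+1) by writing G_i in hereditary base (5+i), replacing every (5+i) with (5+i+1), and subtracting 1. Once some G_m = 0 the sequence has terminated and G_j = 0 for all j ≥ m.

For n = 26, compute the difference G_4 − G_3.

5

[0] 26 ≡ 5^2 + 1 (base 5). Lift 6: 37. −1: 36.
[1] 36 ≡ 6^2 (base 6). Lift 7: 49. −1: 48.
[2] 48 ≡ 6·7 + 6 (base 7). Lift 8: 54. −1: 53.
[3] 53 ≡ 6·8 + 5 (base 8). Lift 9: 59. −1: 58.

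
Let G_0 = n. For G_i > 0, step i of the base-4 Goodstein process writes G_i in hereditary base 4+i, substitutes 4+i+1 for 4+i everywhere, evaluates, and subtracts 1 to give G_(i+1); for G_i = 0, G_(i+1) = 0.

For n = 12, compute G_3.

base 4: 12 = 3·4; at 5: 3·5 = 15; next = 14
base 5: 14 = 2·5 + 4; at 6: 2·6 + 4 = 16; next = 15
base 6: 15 = 2·6 + 3; at 7: 2·7 + 3 = 17; next = 16
base 7: 16 = 2·7 + 2; at 8: 2·8 + 2 = 18; next = 17

16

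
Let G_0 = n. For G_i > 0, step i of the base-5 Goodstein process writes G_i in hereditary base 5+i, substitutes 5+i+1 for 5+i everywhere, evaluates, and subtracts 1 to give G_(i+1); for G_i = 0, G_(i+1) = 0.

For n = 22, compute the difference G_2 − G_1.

3

i=0: 22 = 4·5 + 2 (b=5); 5→6: 4·6 + 2 = 26; 26−1 = 25
i=1: 25 = 4·6 + 1 (b=6); 6→7: 4·7 + 1 = 29; 29−1 = 28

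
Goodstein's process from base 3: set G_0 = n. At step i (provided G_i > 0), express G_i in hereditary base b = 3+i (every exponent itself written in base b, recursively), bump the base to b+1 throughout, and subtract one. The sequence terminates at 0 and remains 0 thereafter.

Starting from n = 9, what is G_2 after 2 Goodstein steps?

17

G_0=9  [base 3] 3^2  →[3↦4]→  4^2 = 16  −1 ⇒ G_1=15
G_1=15  [base 4] 3·4 + 3  →[4↦5]→  3·5 + 3 = 18  −1 ⇒ G_2=17
G_2=17  [base 5] 3·5 + 2  →[5↦6]→  3·6 + 2 = 20  −1 ⇒ G_3=19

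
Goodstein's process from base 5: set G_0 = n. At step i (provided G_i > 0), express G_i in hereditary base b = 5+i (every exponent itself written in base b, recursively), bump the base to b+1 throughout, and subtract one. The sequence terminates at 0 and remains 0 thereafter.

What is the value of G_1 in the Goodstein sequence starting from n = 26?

step 0: 26 = 5^2 + 1; sub 6 for 5: 6^2 + 1; = 37; G_1 = 37−1 = 36
step 1: 36 = 6^2; sub 7 for 6: 7^2; = 49; G_2 = 49−1 = 48

36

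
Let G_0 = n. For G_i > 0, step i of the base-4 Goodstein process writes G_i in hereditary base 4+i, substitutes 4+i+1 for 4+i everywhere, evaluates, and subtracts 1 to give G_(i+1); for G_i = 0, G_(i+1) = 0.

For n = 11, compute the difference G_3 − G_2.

step 0: 11 = 2·4 + 3; sub 5 for 4: 2·5 + 3; = 13; G_1 = 13−1 = 12
step 1: 12 = 2·5 + 2; sub 6 for 5: 2·6 + 2; = 14; G_2 = 14−1 = 13
step 2: 13 = 2·6 + 1; sub 7 for 6: 2·7 + 1; = 15; G_3 = 15−1 = 14

1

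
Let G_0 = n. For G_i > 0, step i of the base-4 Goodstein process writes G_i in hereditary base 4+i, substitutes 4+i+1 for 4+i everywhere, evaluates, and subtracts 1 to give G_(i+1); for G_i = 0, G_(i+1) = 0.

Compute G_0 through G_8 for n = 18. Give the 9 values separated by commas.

18, 26, 36, 48, 53, 58, 63, 68, 73

[0] 18 ≡ 4^2 + 2 (base 4). Lift 5: 27. −1: 26.
[1] 26 ≡ 5^2 + 1 (base 5). Lift 6: 37. −1: 36.
[2] 36 ≡ 6^2 (base 6). Lift 7: 49. −1: 48.
[3] 48 ≡ 6·7 + 6 (base 7). Lift 8: 54. −1: 53.
[4] 53 ≡ 6·8 + 5 (base 8). Lift 9: 59. −1: 58.
[5] 58 ≡ 6·9 + 4 (base 9). Lift 10: 64. −1: 63.
[6] 63 ≡ 6·10 + 3 (base 10). Lift 11: 69. −1: 68.
[7] 68 ≡ 6·11 + 2 (base 11). Lift 12: 74. −1: 73.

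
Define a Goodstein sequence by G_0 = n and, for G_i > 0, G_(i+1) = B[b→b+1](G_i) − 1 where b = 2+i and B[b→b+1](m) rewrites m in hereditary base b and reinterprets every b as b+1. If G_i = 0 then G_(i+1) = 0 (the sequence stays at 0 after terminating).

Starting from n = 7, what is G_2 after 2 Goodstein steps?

259

step 0: 7 = 2^2 + 2 + 1; sub 3 for 2: 3^3 + 3 + 1; = 31; G_1 = 31−1 = 30
step 1: 30 = 3^3 + 3; sub 4 for 3: 4^4 + 4; = 260; G_2 = 260−1 = 259
step 2: 259 = 4^4 + 3; sub 5 for 4: 5^5 + 3; = 3128; G_3 = 3128−1 = 3127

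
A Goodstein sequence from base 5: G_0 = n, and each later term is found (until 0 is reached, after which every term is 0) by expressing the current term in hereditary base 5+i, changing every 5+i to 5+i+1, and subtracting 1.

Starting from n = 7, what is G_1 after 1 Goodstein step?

7

(0) 7|_5 = 5 + 2 ↦ 6 + 2|_6 = 8 ⇒ 7
(1) 7|_6 = 6 + 1 ↦ 7 + 1|_7 = 8 ⇒ 7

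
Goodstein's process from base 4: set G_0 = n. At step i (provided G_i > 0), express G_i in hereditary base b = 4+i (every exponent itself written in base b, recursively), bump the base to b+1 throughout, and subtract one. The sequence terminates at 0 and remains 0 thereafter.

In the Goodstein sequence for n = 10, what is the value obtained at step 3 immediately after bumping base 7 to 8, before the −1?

(0) 10|_4 = 2·4 + 2 ↦ 2·5 + 2|_5 = 12 ⇒ 11
(1) 11|_5 = 2·5 + 1 ↦ 2·6 + 1|_6 = 13 ⇒ 12
(2) 12|_6 = 2·6 ↦ 2·7|_7 = 14 ⇒ 13
(3) 13|_7 = 7 + 6 ↦ 8 + 6|_8 = 14 ⇒ 13

14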